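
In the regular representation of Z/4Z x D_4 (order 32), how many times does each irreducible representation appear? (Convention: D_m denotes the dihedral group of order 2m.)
Each irreducible V_i of dimension d_i appears with multiplicity d_i, i.e. rho_reg = (direct sum over all irreducibles V_i) d_i V_i. The irreducible dimensions for Z/4Z x D_4 are 1, 1, 1, 1, 1, 1, 1, 1, 1, 1, 1, 1, 1, 1, 1, 1, 2, 2, 2, 2: 16 irreducibles of dimension 1, each with multiplicity 1; 4 irreducibles of dimension 2, each with multiplicity 2. Total dimension 16*1*1 + 4*2*2 = 32 = |G|.

Reasoning: General theorem: in the regular representation of a finite group G, each irreducible appears with multiplicity equal to its dimension. Check: dim(rho_reg) = sum d_i^2 = 1 + 1 + 1 + 1 + 1 + 1 + 1 + 1 + 1 + 1 + 1 + 1 + 1 + 1 + 1 + 1 + 4 + 4 + 4 + 4 = 32 = |G|.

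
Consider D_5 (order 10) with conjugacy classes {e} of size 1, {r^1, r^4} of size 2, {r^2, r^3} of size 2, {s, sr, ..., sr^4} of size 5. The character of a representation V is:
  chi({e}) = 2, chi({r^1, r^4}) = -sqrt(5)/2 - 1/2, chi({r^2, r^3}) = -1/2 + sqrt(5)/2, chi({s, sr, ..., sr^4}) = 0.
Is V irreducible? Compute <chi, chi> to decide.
Irreducible: <chi, chi> = 1.

Solution. <chi, chi> = (1/|G|) sum_C |C| * |chi(C)|^2 = (1/10)[1*|2|^2 + 2*|-sqrt(5)/2 - 1/2|^2 + 2*|-1/2 + sqrt(5)/2|^2 + 5*|0|^2]
  = (1/10)[(4) + (sqrt(5) + 3) + (3 - sqrt(5)) + (0)] = 10/10 = 1.
A character is irreducible iff <chi, chi> = 1, so this representation is irreducible.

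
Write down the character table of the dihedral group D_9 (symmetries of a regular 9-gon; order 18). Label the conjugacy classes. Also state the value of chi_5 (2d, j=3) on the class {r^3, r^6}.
Conjugacy classes: {e} of size 1, {r^1, r^8} of size 2, {r^2, r^7} of size 2, {r^3, r^6} of size 2, {r^4, r^5} of size 2, {s, sr, ..., sr^8} of size 9.
Character table:
  irrep \ class              {e} (size 1)  {r^1, r^8} (size 2)  {r^2, r^7} (size 2)  {r^3, r^6} (size 2)  {r^4, r^5} (size 2)  {s, sr, ..., sr^8} (size 9)
  chi_1 (triv)               1             1                    1                    1                    1                    1                          
  chi_2 (sign: r->1, s->-1)  1             1                    1                    1                    1                    -1                         
  chi_3 (2d, j=1)            2             2*cos(2*pi/9)        2*cos(4*pi/9)        -1                   -2*cos(pi/9)         0                          
  chi_4 (2d, j=2)            2             2*cos(4*pi/9)        -2*cos(pi/9)         -1                   2*cos(2*pi/9)        0                          
  chi_5 (2d, j=3)            2             -1                   -1                   2                    -1                   0                          
  chi_6 (2d, j=4)            2             -2*cos(pi/9)         2*cos(2*pi/9)        -1                   2*cos(4*pi/9)        0                          

Spot check: chi_5 (2d, j=3) on {r^3, r^6} = 2.

Why: D_9 has order 2*9 = 18 with 6 conjugacy classes, hence 6 irreducibles. Sum of squared dims 1 + 1 + 4 + 4 + 4 + 4 = 18 = |G|. Linear characters come from the abelianisation; the 2-dimensional irreps have character r^k -> 2*cos(2*pi*j*k/9), reflections -> 0.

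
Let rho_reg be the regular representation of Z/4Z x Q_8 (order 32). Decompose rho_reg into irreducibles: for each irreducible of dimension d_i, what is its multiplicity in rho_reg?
Each irreducible V_i of dimension d_i appears with multiplicity d_i, i.e. rho_reg = (direct sum over all irreducibles V_i) d_i V_i. The irreducible dimensions for Z/4Z x Q_8 are 1, 1, 1, 1, 1, 1, 1, 1, 1, 1, 1, 1, 1, 1, 1, 1, 2, 2, 2, 2: 16 irreducibles of dimension 1, each with multiplicity 1; 4 irreducibles of dimension 2, each with multiplicity 2. Total dimension 16*1*1 + 4*2*2 = 32 = |G|.

Justification: General theorem: in the regular representation of a finite group G, each irreducible appears with multiplicity equal to its dimension. Check: dim(rho_reg) = sum d_i^2 = 1 + 1 + 1 + 1 + 1 + 1 + 1 + 1 + 1 + 1 + 1 + 1 + 1 + 1 + 1 + 1 + 4 + 4 + 4 + 4 = 32 = |G|.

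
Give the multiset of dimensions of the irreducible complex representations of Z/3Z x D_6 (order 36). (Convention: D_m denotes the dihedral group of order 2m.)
Dimensions: 1, 1, 1, 1, 1, 1, 1, 1, 1, 1, 1, 1, 2, 2, 2, 2, 2, 2

Explanation: There are 18 irreducibles (= number of conjugacy classes). Their dimensions d_i satisfy sum d_i^2 = |G| = 36: 1 + 1 + 1 + 1 + 1 + 1 + 1 + 1 + 1 + 1 + 1 + 1 + 4 + 4 + 4 + 4 + 4 + 4 = 36. (For the product with Z/3Z: each of the 3 1-dim characters of Z/3Z tensors with each irrep of D_6, giving 3 copies of each D_6-dimension.)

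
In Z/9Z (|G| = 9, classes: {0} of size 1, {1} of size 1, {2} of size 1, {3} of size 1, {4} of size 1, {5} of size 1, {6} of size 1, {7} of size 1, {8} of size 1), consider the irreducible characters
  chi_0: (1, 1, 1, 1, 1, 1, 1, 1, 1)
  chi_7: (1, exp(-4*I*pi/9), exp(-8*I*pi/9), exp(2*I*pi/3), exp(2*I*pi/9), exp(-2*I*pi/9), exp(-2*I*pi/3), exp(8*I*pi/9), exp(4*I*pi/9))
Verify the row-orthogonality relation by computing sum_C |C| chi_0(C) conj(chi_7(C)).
Sum = 0; so <chi_0, chi_7> = 0 (distinct irreducibles are orthogonal).

Reasoning: Compute term by term over conjugacy classes (|C| * chi_0(C) * conj(chi_7(C))):
  1*(1)*conj(1) + 1*(1)*conj(exp(-4*I*pi/9)) + 1*(1)*conj(exp(-8*I*pi/9)) + 1*(1)*conj(exp(2*I*pi/3)) + 1*(1)*conj(exp(2*I*pi/9)) + 1*(1)*conj(exp(-2*I*pi/9)) + 1*(1)*conj(exp(-2*I*pi/3)) + 1*(1)*conj(exp(8*I*pi/9)) + 1*(1)*conj(exp(4*I*pi/9))
  = (1) + (exp(4*I*pi/9)) + (exp(8*I*pi/9)) + (exp(-2*I*pi/3)) + (exp(-2*I*pi/9)) + (exp(2*I*pi/9)) + (exp(2*I*pi/3)) + (exp(-8*I*pi/9)) + (exp(-4*I*pi/9))
  = 0.
(Exp terms are combined using exp(i*s)*conj(exp(i*t)) = exp(i*(s-t)), and sums of them are collapsed using the identity that for every m > 1 the m distinct m-th roots of unity sum to 0, e.g. 1 + exp(2*I*pi/3) + exp(-2*I*pi/3) = 0.)
Dividing by |G| = 9 gives 0/9 = 0, matching the row-orthogonality relation <chi_0, chi_7> = [chi_0 = chi_7].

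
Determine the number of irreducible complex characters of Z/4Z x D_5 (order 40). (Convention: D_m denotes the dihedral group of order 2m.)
16

Details: The number of irreducible complex representations of a finite group equals its number of conjugacy classes. For a direct product, #classes(G x H) = #classes(G) * #classes(H). Z/4Z has 4 classes (abelian), D_5 has 4 classes, so 4 * 4 = 16, so Z/4Z x D_5 (order 40) has exactly 16 irreducible complex representations.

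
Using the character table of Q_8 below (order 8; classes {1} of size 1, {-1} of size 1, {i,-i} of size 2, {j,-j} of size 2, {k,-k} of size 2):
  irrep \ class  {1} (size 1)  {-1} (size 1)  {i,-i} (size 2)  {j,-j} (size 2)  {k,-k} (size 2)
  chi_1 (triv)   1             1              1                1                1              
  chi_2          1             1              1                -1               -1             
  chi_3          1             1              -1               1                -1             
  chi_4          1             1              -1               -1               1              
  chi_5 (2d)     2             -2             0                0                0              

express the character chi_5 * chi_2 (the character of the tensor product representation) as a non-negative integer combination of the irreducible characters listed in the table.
chi_5 tensor chi_2 = chi_5 (all other irreducibles have multiplicity 0).

The character of a tensor product is the pointwise product (chi_5 * chi_2)(C) = chi_5(C) * chi_2(C):
  {1}: (2)*(1), {-1}: (-2)*(1), {i,-i}: (0)*(1), {j,-j}: (0)*(-1), {k,-k}: (0)*(-1)
so (chi_5 * chi_2) takes values
  {1} -> 2, {-1} -> -2, {i,-i} -> 0, {j,-j} -> 0, {k,-k} -> 0.
Now take the inner product of this character with each irreducible chi from the table, <chi_5*chi_2, chi> = (1/8) sum_C |C| (chi_5*chi_2)(C) conj(chi(C)):
  <chi_5*chi_2, chi_1> = (1/8)[1*(2)*conj(1) + 1*(-2)*conj(1) + 2*(0)*conj(1) + 2*(0)*conj(1) + 2*(0)*conj(1)]
      = (1/8)[(2) + (-2) + (0) + (0) + (0)] = 0/8 = 0
  <chi_5*chi_2, chi_2> = (1/8)[1*(2)*conj(1) + 1*(-2)*conj(1) + 2*(0)*conj(1) + 2*(0)*conj(-1) + 2*(0)*conj(-1)]
      = (1/8)[(2) + (-2) + (0) + (0) + (0)] = 0/8 = 0
  <chi_5*chi_2, chi_3> = (1/8)[1*(2)*conj(1) + 1*(-2)*conj(1) + 2*(0)*conj(-1) + 2*(0)*conj(1) + 2*(0)*conj(-1)]
      = (1/8)[(2) + (-2) + (0) + (0) + (0)] = 0/8 = 0
  <chi_5*chi_2, chi_4> = (1/8)[1*(2)*conj(1) + 1*(-2)*conj(1) + 2*(0)*conj(-1) + 2*(0)*conj(-1) + 2*(0)*conj(1)]
      = (1/8)[(2) + (-2) + (0) + (0) + (0)] = 0/8 = 0
  <chi_5*chi_2, chi_5> = (1/8)[1*(2)*conj(2) + 1*(-2)*conj(-2) + 2*(0)*conj(0) + 2*(0)*conj(0) + 2*(0)*conj(0)]
      = (1/8)[(4) + (4) + (0) + (0) + (0)] = 8/8 = 1
Hence the multiplicities are chi_5: 1. Dimension check: dim(chi_5)*dim(chi_2) = 2*1 = 2 and sum (mult * dim) = 1*2 = 2.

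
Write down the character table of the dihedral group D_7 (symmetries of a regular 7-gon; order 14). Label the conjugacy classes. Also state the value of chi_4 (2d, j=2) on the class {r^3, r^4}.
Conjugacy classes: {e} of size 1, {r^1, r^6} of size 2, {r^2, r^5} of size 2, {r^3, r^4} of size 2, {s, sr, ..., sr^6} of size 7.
Character table:
  irrep \ class              {e} (size 1)  {r^1, r^6} (size 2)  {r^2, r^5} (size 2)  {r^3, r^4} (size 2)  {s, sr, ..., sr^6} (size 7)
  chi_1 (triv)               1             1                    1                    1                    1                          
  chi_2 (sign: r->1, s->-1)  1             1                    1                    1                    -1                         
  chi_3 (2d, j=1)            2             2*cos(2*pi/7)        -2*cos(3*pi/7)       -2*cos(pi/7)         0                          
  chi_4 (2d, j=2)            2             -2*cos(3*pi/7)       -2*cos(pi/7)         2*cos(2*pi/7)        0                          
  chi_5 (2d, j=3)            2             -2*cos(pi/7)         2*cos(2*pi/7)        -2*cos(3*pi/7)       0                          

Spot check: chi_4 (2d, j=2) on {r^3, r^4} = 2*cos(2*pi/7).

Derivation: D_7 has order 2*7 = 14 with 5 conjugacy classes, hence 5 irreducibles. Sum of squared dims 1 + 1 + 4 + 4 + 4 = 14 = |G|. Linear characters come from the abelianisation; the 2-dimensional irreps have character r^k -> 2*cos(2*pi*j*k/7), reflections -> 0.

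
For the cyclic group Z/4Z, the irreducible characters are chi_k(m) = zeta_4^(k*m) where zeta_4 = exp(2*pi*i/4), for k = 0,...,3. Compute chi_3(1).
chi_3(1) = zeta_4^3 = -I

Justification: chi_3(1) = zeta_4^(3*1) = zeta_4^3. Since zeta_4^4 = 1, this equals zeta_4^3 = exp(2*pi*i*3/4) = -I.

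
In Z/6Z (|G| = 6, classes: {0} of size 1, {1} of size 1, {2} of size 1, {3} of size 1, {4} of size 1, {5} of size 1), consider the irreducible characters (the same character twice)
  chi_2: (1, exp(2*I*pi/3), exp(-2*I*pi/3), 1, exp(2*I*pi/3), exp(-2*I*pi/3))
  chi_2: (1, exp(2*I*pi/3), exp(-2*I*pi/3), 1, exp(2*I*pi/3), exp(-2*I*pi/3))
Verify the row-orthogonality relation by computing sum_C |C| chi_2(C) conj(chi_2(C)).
Sum = 6 = |G| = 6; so <chi_2, chi_2> = 1 (norm-1 confirms irreducibility).

Argument: Compute term by term over conjugacy classes (|C| * chi_2(C) * conj(chi_2(C))):
  1*(1)*conj(1) + 1*(exp(2*I*pi/3))*conj(exp(2*I*pi/3)) + 1*(exp(-2*I*pi/3))*conj(exp(-2*I*pi/3)) + 1*(1)*conj(1) + 1*(exp(2*I*pi/3))*conj(exp(2*I*pi/3)) + 1*(exp(-2*I*pi/3))*conj(exp(-2*I*pi/3))
  = (1) + (1) + (1) + (1) + (1) + (1)
  = 6.
(Exp terms are combined using exp(i*s)*conj(exp(i*t)) = exp(i*(s-t)), and sums of them are collapsed using the identity that for every m > 1 the m distinct m-th roots of unity sum to 0, e.g. 1 + exp(2*I*pi/3) + exp(-2*I*pi/3) = 0.)
Dividing by |G| = 6 gives 6/6 = 1, matching the row-orthogonality relation <chi_2, chi_2> = [chi_2 = chi_2].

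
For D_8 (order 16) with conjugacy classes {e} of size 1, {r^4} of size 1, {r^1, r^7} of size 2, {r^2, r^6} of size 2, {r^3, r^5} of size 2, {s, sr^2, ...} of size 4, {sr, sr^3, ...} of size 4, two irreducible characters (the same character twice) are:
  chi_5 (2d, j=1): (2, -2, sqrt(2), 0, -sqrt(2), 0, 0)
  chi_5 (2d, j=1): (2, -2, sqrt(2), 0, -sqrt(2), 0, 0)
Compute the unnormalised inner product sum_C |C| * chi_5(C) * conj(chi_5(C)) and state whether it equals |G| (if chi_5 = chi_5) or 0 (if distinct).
Sum = 16 = |G| = 16; so <chi_5, chi_5> = 1 (norm-1 confirms irreducibility).

Why: Compute term by term over conjugacy classes (|C| * chi_5(C) * conj(chi_5(C))):
  1*(2)*conj(2) + 1*(-2)*conj(-2) + 2*(sqrt(2))*conj(sqrt(2)) + 2*(0)*conj(0) + 2*(-sqrt(2))*conj(-sqrt(2)) + 4*(0)*conj(0) + 4*(0)*conj(0)
  = (4) + (4) + (4) + (0) + (4) + (0) + (0)
  = 16.
Dividing by |G| = 16 gives 16/16 = 1, matching the row-orthogonality relation <chi_5, chi_5> = [chi_5 = chi_5].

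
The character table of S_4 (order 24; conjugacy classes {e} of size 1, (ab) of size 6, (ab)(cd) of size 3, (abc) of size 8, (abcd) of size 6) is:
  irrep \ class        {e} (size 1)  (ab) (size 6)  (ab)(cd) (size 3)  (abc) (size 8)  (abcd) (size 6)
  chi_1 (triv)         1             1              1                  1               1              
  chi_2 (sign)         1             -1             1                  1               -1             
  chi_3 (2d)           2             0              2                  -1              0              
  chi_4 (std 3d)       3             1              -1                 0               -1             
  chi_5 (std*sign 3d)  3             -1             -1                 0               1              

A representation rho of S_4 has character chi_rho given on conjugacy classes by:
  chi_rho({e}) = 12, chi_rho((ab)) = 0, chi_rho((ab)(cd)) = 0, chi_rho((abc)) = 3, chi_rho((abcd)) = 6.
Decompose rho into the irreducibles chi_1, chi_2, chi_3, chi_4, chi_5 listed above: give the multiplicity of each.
Multiplicities: chi_1: 3, chi_2: 0, chi_3: 0, chi_4: 0, chi_5: 3.

Details: Use <chi_rho, chi> = (1/|G|) sum_C |C| * chi_rho(C) * conj(chi(C)) with |G| = 24 for each irreducible chi in the table:
  <chi_rho, chi_1> = (1/24)[1*(12)*conj(1) + 6*(0)*conj(1) + 3*(0)*conj(1) + 8*(3)*conj(1) + 6*(6)*conj(1)]
      = (1/24)[(12) + (0) + (0) + (24) + (36)] = 72/24 = 3
  <chi_rho, chi_2> = (1/24)[1*(12)*conj(1) + 6*(0)*conj(-1) + 3*(0)*conj(1) + 8*(3)*conj(1) + 6*(6)*conj(-1)]
      = (1/24)[(12) + (0) + (0) + (24) + (-36)] = 0/24 = 0
  <chi_rho, chi_3> = (1/24)[1*(12)*conj(2) + 6*(0)*conj(0) + 3*(0)*conj(2) + 8*(3)*conj(-1) + 6*(6)*conj(0)]
      = (1/24)[(24) + (0) + (0) + (-24) + (0)] = 0/24 = 0
  <chi_rho, chi_4> = (1/24)[1*(12)*conj(3) + 6*(0)*conj(1) + 3*(0)*conj(-1) + 8*(3)*conj(0) + 6*(6)*conj(-1)]
      = (1/24)[(36) + (0) + (0) + (0) + (-36)] = 0/24 = 0
  <chi_rho, chi_5> = (1/24)[1*(12)*conj(3) + 6*(0)*conj(-1) + 3*(0)*conj(-1) + 8*(3)*conj(0) + 6*(6)*conj(1)]
      = (1/24)[(36) + (0) + (0) + (0) + (36)] = 72/24 = 3
Dimension check: dim(rho) = sum (mult * dim) = 3*1 + 0*1 + 0*2 + 0*3 + 3*3 = 12 = chi_rho(e) = 12.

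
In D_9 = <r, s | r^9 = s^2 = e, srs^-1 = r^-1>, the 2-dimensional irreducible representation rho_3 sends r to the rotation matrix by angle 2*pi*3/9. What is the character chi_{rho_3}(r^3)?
chi_{rho_3}(r^3) = 2*cos(2*pi*3*3/9) = 2

Working: rho_3(r^3) is rotation by angle 2*pi*3*3/9, whose trace is 2*cos(2*pi*3*3/9) = 2.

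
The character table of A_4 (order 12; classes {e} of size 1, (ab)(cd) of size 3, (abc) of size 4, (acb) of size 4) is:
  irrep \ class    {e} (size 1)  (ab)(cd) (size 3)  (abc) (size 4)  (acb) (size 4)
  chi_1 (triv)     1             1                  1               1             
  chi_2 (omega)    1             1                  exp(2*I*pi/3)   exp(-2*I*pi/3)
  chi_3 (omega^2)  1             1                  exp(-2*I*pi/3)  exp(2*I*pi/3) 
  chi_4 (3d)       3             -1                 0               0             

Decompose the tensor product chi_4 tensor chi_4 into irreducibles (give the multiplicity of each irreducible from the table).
chi_4 tensor chi_4 = chi_1 + chi_2 + chi_3 + 2*chi_4 (all other irreducibles have multiplicity 0).

Solution. The character of a tensor product is the pointwise product (chi_4 * chi_4)(C) = chi_4(C) * chi_4(C):
  {e}: (3)*(3), (ab)(cd): (-1)*(-1), (abc): (0)*(0), (acb): (0)*(0)
so (chi_4 * chi_4) takes values
  {e} -> 9, (ab)(cd) -> 1, (abc) -> 0, (acb) -> 0.
Now take the inner product of this character with each irreducible chi from the table, <chi_4*chi_4, chi> = (1/12) sum_C |C| (chi_4*chi_4)(C) conj(chi(C)):
  <chi_4*chi_4, chi_1> = (1/12)[1*(9)*conj(1) + 3*(1)*conj(1) + 4*(0)*conj(1) + 4*(0)*conj(1)]
      = (1/12)[(9) + (3) + (0) + (0)] = 12/12 = 1
  <chi_4*chi_4, chi_2> = (1/12)[1*(9)*conj(1) + 3*(1)*conj(1) + 4*(0)*conj(exp(2*I*pi/3)) + 4*(0)*conj(exp(-2*I*pi/3))]
      = (1/12)[(9) + (3) + (0) + (0)] = 12/12 = 1
  <chi_4*chi_4, chi_3> = (1/12)[1*(9)*conj(1) + 3*(1)*conj(1) + 4*(0)*conj(exp(-2*I*pi/3)) + 4*(0)*conj(exp(2*I*pi/3))]
      = (1/12)[(9) + (3) + (0) + (0)] = 12/12 = 1
  <chi_4*chi_4, chi_4> = (1/12)[1*(9)*conj(3) + 3*(1)*conj(-1) + 4*(0)*conj(0) + 4*(0)*conj(0)]
      = (1/12)[(27) + (-3) + (0) + (0)] = 24/12 = 2
(Exp terms are combined using exp(i*s)*conj(exp(i*t)) = exp(i*(s-t)), and sums of them are collapsed using the identity that for every m > 1 the m distinct m-th roots of unity sum to 0, e.g. 1 + exp(2*I*pi/3) + exp(-2*I*pi/3) = 0.)
Hence the multiplicities are chi_1: 1, chi_2: 1, chi_3: 1, chi_4: 2. Dimension check: dim(chi_4)*dim(chi_4) = 3*3 = 9 and sum (mult * dim) = 1*1 + 1*1 + 1*1 + 2*3 = 9.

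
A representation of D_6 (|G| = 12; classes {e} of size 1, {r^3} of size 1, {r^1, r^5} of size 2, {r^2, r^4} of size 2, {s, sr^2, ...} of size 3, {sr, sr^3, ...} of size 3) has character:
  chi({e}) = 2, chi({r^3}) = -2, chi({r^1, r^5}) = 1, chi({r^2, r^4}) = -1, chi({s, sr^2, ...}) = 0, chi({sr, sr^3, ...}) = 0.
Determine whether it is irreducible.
Irreducible: <chi, chi> = 1.

Justification: <chi, chi> = (1/|G|) sum_C |C| * |chi(C)|^2 = (1/12)[1*|2|^2 + 1*|-2|^2 + 2*|1|^2 + 2*|-1|^2 + 3*|0|^2 + 3*|0|^2]
  = (1/12)[(4) + (4) + (2) + (2) + (0) + (0)] = 12/12 = 1.
A character is irreducible iff <chi, chi> = 1, so this representation is irreducible.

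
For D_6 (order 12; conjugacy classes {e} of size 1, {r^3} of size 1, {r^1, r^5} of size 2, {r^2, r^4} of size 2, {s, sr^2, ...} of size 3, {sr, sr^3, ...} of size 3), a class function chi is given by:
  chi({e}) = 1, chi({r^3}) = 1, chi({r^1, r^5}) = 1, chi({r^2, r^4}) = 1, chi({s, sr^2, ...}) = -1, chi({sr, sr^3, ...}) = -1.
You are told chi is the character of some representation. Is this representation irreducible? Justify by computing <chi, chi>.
Irreducible: <chi, chi> = 1.

Derivation: <chi, chi> = (1/|G|) sum_C |C| * |chi(C)|^2 = (1/12)[1*|1|^2 + 1*|1|^2 + 2*|1|^2 + 2*|1|^2 + 3*|-1|^2 + 3*|-1|^2]
  = (1/12)[(1) + (1) + (2) + (2) + (3) + (3)] = 12/12 = 1.
A character is irreducible iff <chi, chi> = 1, so this representation is irreducible.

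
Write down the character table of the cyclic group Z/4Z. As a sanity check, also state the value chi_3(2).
Character table of Z/4Z (irreps indexed chi_0,...,chi_3 with chi_k(m) = zeta_4^(k*m), zeta_4 = exp(2*pi*i/4)):
  irrep \ class  {0} (size 1)  {1} (size 1)  {2} (size 1)  {3} (size 1)
  chi_0          1             1             1             1           
  chi_1          1             I             -1            -I          
  chi_2          1             -1            1             -1          
  chi_3          1             -I            -1            I           

Spot check: chi_3(2) = zeta_4^(3*2) = zeta_4^6 = -1.

Working: Z/4Z is abelian, so all 4 irreducible complex representations are 1-dimensional. They are given by chi_k(m) = zeta_4^(k*m) for k = 0,...,3. Row orthogonality: sum_m chi_k(m) conj(chi_l(m)) = 4 * [k = l].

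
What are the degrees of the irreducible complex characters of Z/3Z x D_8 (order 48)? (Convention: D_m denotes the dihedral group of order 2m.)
Dimensions: 1, 1, 1, 1, 1, 1, 1, 1, 1, 1, 1, 1, 2, 2, 2, 2, 2, 2, 2, 2, 2

There are 21 irreducibles (= number of conjugacy classes). Their dimensions d_i satisfy sum d_i^2 = |G| = 48: 1 + 1 + 1 + 1 + 1 + 1 + 1 + 1 + 1 + 1 + 1 + 1 + 4 + 4 + 4 + 4 + 4 + 4 + 4 + 4 + 4 = 48. (For the product with Z/3Z: each of the 3 1-dim characters of Z/3Z tensors with each irrep of D_8, giving 3 copies of each D_8-dimension.)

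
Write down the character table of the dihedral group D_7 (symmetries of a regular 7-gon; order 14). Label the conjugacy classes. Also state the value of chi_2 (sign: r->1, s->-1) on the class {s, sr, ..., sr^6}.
Conjugacy classes: {e} of size 1, {r^1, r^6} of size 2, {r^2, r^5} of size 2, {r^3, r^4} of size 2, {s, sr, ..., sr^6} of size 7.
Character table:
  irrep \ class              {e} (size 1)  {r^1, r^6} (size 2)  {r^2, r^5} (size 2)  {r^3, r^4} (size 2)  {s, sr, ..., sr^6} (size 7)
  chi_1 (triv)               1             1                    1                    1                    1                          
  chi_2 (sign: r->1, s->-1)  1             1                    1                    1                    -1                         
  chi_3 (2d, j=1)            2             2*cos(2*pi/7)        -2*cos(3*pi/7)       -2*cos(pi/7)         0                          
  chi_4 (2d, j=2)            2             -2*cos(3*pi/7)       -2*cos(pi/7)         2*cos(2*pi/7)        0                          
  chi_5 (2d, j=3)            2             -2*cos(pi/7)         2*cos(2*pi/7)        -2*cos(3*pi/7)       0                          

Spot check: chi_2 (sign: r->1, s->-1) on {s, sr, ..., sr^6} = -1.

Explanation: D_7 has order 2*7 = 14 with 5 conjugacy classes, hence 5 irreducibles. Sum of squared dims 1 + 1 + 4 + 4 + 4 = 14 = |G|. Linear characters come from the abelianisation; the 2-dimensional irreps have character r^k -> 2*cos(2*pi*j*k/7), reflections -> 0.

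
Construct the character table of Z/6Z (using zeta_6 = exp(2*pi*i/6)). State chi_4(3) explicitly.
Character table of Z/6Z (irreps indexed chi_0,...,chi_5 with chi_k(m) = zeta_6^(k*m), zeta_6 = exp(2*pi*i/6)):
  irrep \ class  {0} (size 1)  {1} (size 1)    {2} (size 1)    {3} (size 1)  {4} (size 1)    {5} (size 1)  
  chi_0          1             1               1               1             1               1             
  chi_1          1             exp(I*pi/3)     exp(2*I*pi/3)   -1            exp(-2*I*pi/3)  exp(-I*pi/3)  
  chi_2          1             exp(2*I*pi/3)   exp(-2*I*pi/3)  1             exp(2*I*pi/3)   exp(-2*I*pi/3)
  chi_3          1             -1              1               -1            1               -1            
  chi_4          1             exp(-2*I*pi/3)  exp(2*I*pi/3)   1             exp(-2*I*pi/3)  exp(2*I*pi/3) 
  chi_5          1             exp(-I*pi/3)    exp(-2*I*pi/3)  -1            exp(2*I*pi/3)   exp(I*pi/3)   

Spot check: chi_4(3) = zeta_6^(4*3) = zeta_6^12 = 1.

Reasoning: Z/6Z is abelian, so all 6 irreducible complex representations are 1-dimensional. They are given by chi_k(m) = zeta_6^(k*m) for k = 0,...,5. Row orthogonality: sum_m chi_k(m) conj(chi_l(m)) = 6 * [k = l].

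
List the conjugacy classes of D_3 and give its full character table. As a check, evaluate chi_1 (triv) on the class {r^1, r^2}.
Conjugacy classes: {e} of size 1, {r^1, r^2} of size 2, {s, sr, ..., sr^2} of size 3.
Character table:
  irrep \ class              {e} (size 1)  {r^1, r^2} (size 2)  {s, sr, ..., sr^2} (size 3)
  chi_1 (triv)               1             1                    1                          
  chi_2 (sign: r->1, s->-1)  1             1                    -1                         
  chi_3 (2d, j=1)            2             -1                   0                          

Spot check: chi_1 (triv) on {r^1, r^2} = 1.

D_3 has order 2*3 = 6 with 3 conjugacy classes, hence 3 irreducibles. Sum of squared dims 1 + 1 + 4 = 6 = |G|. Linear characters come from the abelianisation; the 2-dimensional irreps have character r^k -> 2*cos(2*pi*j*k/3), reflections -> 0.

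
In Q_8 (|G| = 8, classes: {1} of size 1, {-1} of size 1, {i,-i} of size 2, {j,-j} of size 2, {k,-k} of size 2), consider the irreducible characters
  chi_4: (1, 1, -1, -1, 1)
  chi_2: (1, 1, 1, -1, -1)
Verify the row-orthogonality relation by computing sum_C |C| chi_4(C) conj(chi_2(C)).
Sum = 0; so <chi_4, chi_2> = 0 (distinct irreducibles are orthogonal).

Working: Compute term by term over conjugacy classes (|C| * chi_4(C) * conj(chi_2(C))):
  1*(1)*conj(1) + 1*(1)*conj(1) + 2*(-1)*conj(1) + 2*(-1)*conj(-1) + 2*(1)*conj(-1)
  = (1) + (1) + (-2) + (2) + (-2)
  = 0.
Dividing by |G| = 8 gives 0/8 = 0, matching the row-orthogonality relation <chi_4, chi_2> = [chi_4 = chi_2].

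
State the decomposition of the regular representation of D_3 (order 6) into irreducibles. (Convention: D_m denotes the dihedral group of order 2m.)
Each irreducible V_i of dimension d_i appears with multiplicity d_i, i.e. rho_reg = (direct sum over all irreducibles V_i) d_i V_i. The irreducible dimensions for D_3 are 1, 1, 2: 2 irreducibles of dimension 1, each with multiplicity 1; 1 irreducible of dimension 2, with multiplicity 2. Total dimension 2*1*1 + 1*2*2 = 6 = |G|.

Derivation: General theorem: in the regular representation of a finite group G, each irreducible appears with multiplicity equal to its dimension. Check: dim(rho_reg) = sum d_i^2 = 1 + 1 + 4 = 6 = |G|.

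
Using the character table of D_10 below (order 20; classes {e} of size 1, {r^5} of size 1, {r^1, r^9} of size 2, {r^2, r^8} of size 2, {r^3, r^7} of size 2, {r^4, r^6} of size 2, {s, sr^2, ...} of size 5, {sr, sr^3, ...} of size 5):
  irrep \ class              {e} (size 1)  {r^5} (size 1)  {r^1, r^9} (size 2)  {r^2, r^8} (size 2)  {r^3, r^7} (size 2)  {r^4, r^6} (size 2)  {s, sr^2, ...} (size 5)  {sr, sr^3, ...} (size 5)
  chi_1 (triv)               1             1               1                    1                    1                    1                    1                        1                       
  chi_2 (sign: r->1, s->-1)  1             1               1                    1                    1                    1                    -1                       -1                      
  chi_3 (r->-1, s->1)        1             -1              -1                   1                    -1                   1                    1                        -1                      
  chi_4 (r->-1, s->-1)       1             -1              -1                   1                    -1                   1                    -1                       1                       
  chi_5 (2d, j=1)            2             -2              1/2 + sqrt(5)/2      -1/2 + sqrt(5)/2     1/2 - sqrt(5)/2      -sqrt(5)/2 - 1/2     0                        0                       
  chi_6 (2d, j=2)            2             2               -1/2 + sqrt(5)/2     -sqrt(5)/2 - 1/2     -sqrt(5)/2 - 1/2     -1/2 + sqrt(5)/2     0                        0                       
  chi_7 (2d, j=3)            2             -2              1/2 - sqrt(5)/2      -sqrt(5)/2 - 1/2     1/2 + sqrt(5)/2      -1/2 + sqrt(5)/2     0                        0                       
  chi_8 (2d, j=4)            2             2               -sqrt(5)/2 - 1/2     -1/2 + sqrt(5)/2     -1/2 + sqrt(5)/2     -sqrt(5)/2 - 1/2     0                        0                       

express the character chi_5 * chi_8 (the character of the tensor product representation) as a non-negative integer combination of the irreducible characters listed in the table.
chi_5 tensor chi_8 = chi_3 + chi_4 + chi_7 (all other irreducibles have multiplicity 0).

Details: The character of a tensor product is the pointwise product (chi_5 * chi_8)(C) = chi_5(C) * chi_8(C):
  {e}: (2)*(2), {r^5}: (-2)*(2), {r^1, r^9}: (1/2 + sqrt(5)/2)*(-sqrt(5)/2 - 1/2), {r^2, r^8}: (-1/2 + sqrt(5)/2)*(-1/2 + sqrt(5)/2), {r^3, r^7}: (1/2 - sqrt(5)/2)*(-1/2 + sqrt(5)/2), {r^4, r^6}: (-sqrt(5)/2 - 1/2)*(-sqrt(5)/2 - 1/2), {s, sr^2, ...}: (0)*(0), {sr, sr^3, ...}: (0)*(0)
so (chi_5 * chi_8) takes values
  {e} -> 4, {r^5} -> -4, {r^1, r^9} -> -3/2 - sqrt(5)/2, {r^2, r^8} -> 3/2 - sqrt(5)/2, {r^3, r^7} -> -3/2 + sqrt(5)/2, {r^4, r^6} -> sqrt(5)/2 + 3/2, {s, sr^2, ...} -> 0, {sr, sr^3, ...} -> 0.
Now take the inner product of this character with each irreducible chi from the table, <chi_5*chi_8, chi> = (1/20) sum_C |C| (chi_5*chi_8)(C) conj(chi(C)):
  <chi_5*chi_8, chi_1> = (1/20)[1*(4)*conj(1) + 1*(-4)*conj(1) + 2*(-3/2 - sqrt(5)/2)*conj(1) + 2*(3/2 - sqrt(5)/2)*conj(1) + 2*(-3/2 + sqrt(5)/2)*conj(1) + 2*(sqrt(5)/2 + 3/2)*conj(1) + 5*(0)*conj(1) + 5*(0)*conj(1)]
      = (1/20)[(4) + (-4) + (-3 - sqrt(5)) + (3 - sqrt(5)) + (-3 + sqrt(5)) + (sqrt(5) + 3) + (0) + (0)] = 0/20 = 0
  <chi_5*chi_8, chi_2> = (1/20)[1*(4)*conj(1) + 1*(-4)*conj(1) + 2*(-3/2 - sqrt(5)/2)*conj(1) + 2*(3/2 - sqrt(5)/2)*conj(1) + 2*(-3/2 + sqrt(5)/2)*conj(1) + 2*(sqrt(5)/2 + 3/2)*conj(1) + 5*(0)*conj(-1) + 5*(0)*conj(-1)]
      = (1/20)[(4) + (-4) + (-3 - sqrt(5)) + (3 - sqrt(5)) + (-3 + sqrt(5)) + (sqrt(5) + 3) + (0) + (0)] = 0/20 = 0
  <chi_5*chi_8, chi_3> = (1/20)[1*(4)*conj(1) + 1*(-4)*conj(-1) + 2*(-3/2 - sqrt(5)/2)*conj(-1) + 2*(3/2 - sqrt(5)/2)*conj(1) + 2*(-3/2 + sqrt(5)/2)*conj(-1) + 2*(sqrt(5)/2 + 3/2)*conj(1) + 5*(0)*conj(1) + 5*(0)*conj(-1)]
      = (1/20)[(4) + (4) + (sqrt(5) + 3) + (3 - sqrt(5)) + (3 - sqrt(5)) + (sqrt(5) + 3) + (0) + (0)] = 20/20 = 1
  <chi_5*chi_8, chi_4> = (1/20)[1*(4)*conj(1) + 1*(-4)*conj(-1) + 2*(-3/2 - sqrt(5)/2)*conj(-1) + 2*(3/2 - sqrt(5)/2)*conj(1) + 2*(-3/2 + sqrt(5)/2)*conj(-1) + 2*(sqrt(5)/2 + 3/2)*conj(1) + 5*(0)*conj(-1) + 5*(0)*conj(1)]
      = (1/20)[(4) + (4) + (sqrt(5) + 3) + (3 - sqrt(5)) + (3 - sqrt(5)) + (sqrt(5) + 3) + (0) + (0)] = 20/20 = 1
  <chi_5*chi_8, chi_5> = (1/20)[1*(4)*conj(2) + 1*(-4)*conj(-2) + 2*(-3/2 - sqrt(5)/2)*conj(1/2 + sqrt(5)/2) + 2*(3/2 - sqrt(5)/2)*conj(-1/2 + sqrt(5)/2) + 2*(-3/2 + sqrt(5)/2)*conj(1/2 - sqrt(5)/2) + 2*(sqrt(5)/2 + 3/2)*conj(-sqrt(5)/2 - 1/2) + 5*(0)*conj(0) + 5*(0)*conj(0)]
      = (1/20)[(8) + (8) + (-2*sqrt(5) - 4) + (-4 + 2*sqrt(5)) + (-4 + 2*sqrt(5)) + (-2*sqrt(5) - 4) + (0) + (0)] = 0/20 = 0
  <chi_5*chi_8, chi_6> = (1/20)[1*(4)*conj(2) + 1*(-4)*conj(2) + 2*(-3/2 - sqrt(5)/2)*conj(-1/2 + sqrt(5)/2) + 2*(3/2 - sqrt(5)/2)*conj(-sqrt(5)/2 - 1/2) + 2*(-3/2 + sqrt(5)/2)*conj(-sqrt(5)/2 - 1/2) + 2*(sqrt(5)/2 + 3/2)*conj(-1/2 + sqrt(5)/2) + 5*(0)*conj(0) + 5*(0)*conj(0)]
      = (1/20)[(8) + (-8) + (-sqrt(5) - 1) + (1 - sqrt(5)) + (-1 + sqrt(5)) + (1 + sqrt(5)) + (0) + (0)] = 0/20 = 0
  <chi_5*chi_8, chi_7> = (1/20)[1*(4)*conj(2) + 1*(-4)*conj(-2) + 2*(-3/2 - sqrt(5)/2)*conj(1/2 - sqrt(5)/2) + 2*(3/2 - sqrt(5)/2)*conj(-sqrt(5)/2 - 1/2) + 2*(-3/2 + sqrt(5)/2)*conj(1/2 + sqrt(5)/2) + 2*(sqrt(5)/2 + 3/2)*conj(-1/2 + sqrt(5)/2) + 5*(0)*conj(0) + 5*(0)*conj(0)]
      = (1/20)[(8) + (8) + (1 + sqrt(5)) + (1 - sqrt(5)) + (1 - sqrt(5)) + (1 + sqrt(5)) + (0) + (0)] = 20/20 = 1
  <chi_5*chi_8, chi_8> = (1/20)[1*(4)*conj(2) + 1*(-4)*conj(2) + 2*(-3/2 - sqrt(5)/2)*conj(-sqrt(5)/2 - 1/2) + 2*(3/2 - sqrt(5)/2)*conj(-1/2 + sqrt(5)/2) + 2*(-3/2 + sqrt(5)/2)*conj(-1/2 + sqrt(5)/2) + 2*(sqrt(5)/2 + 3/2)*conj(-sqrt(5)/2 - 1/2) + 5*(0)*conj(0) + 5*(0)*conj(0)]
      = (1/20)[(8) + (-8) + (4 + 2*sqrt(5)) + (-4 + 2*sqrt(5)) + (4 - 2*sqrt(5)) + (-2*sqrt(5) - 4) + (0) + (0)] = 0/20 = 0
Hence the multiplicities are chi_3: 1, chi_4: 1, chi_7: 1. Dimension check: dim(chi_5)*dim(chi_8) = 2*2 = 4 and sum (mult * dim) = 1*1 + 1*1 + 1*2 = 4.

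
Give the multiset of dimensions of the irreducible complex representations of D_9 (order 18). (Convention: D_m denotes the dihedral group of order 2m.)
Dimensions: 1, 1, 2, 2, 2, 2

Working: There are 6 irreducibles (= number of conjugacy classes). Their dimensions d_i satisfy sum d_i^2 = |G| = 18: 1 + 1 + 4 + 4 + 4 + 4 = 18.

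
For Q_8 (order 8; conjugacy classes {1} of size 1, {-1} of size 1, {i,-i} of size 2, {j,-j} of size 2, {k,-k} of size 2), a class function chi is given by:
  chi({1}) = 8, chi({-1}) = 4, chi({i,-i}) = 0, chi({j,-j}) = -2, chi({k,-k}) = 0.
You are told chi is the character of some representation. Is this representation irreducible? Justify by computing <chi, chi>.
Not irreducible (reducible): <chi, chi> = 11 > 1.

Derivation: <chi, chi> = (1/|G|) sum_C |C| * |chi(C)|^2 = (1/8)[1*|8|^2 + 1*|4|^2 + 2*|0|^2 + 2*|-2|^2 + 2*|0|^2]
  = (1/8)[(64) + (16) + (0) + (8) + (0)] = 88/8 = 11.
A character is irreducible iff <chi, chi> = 1, so this representation is reducible.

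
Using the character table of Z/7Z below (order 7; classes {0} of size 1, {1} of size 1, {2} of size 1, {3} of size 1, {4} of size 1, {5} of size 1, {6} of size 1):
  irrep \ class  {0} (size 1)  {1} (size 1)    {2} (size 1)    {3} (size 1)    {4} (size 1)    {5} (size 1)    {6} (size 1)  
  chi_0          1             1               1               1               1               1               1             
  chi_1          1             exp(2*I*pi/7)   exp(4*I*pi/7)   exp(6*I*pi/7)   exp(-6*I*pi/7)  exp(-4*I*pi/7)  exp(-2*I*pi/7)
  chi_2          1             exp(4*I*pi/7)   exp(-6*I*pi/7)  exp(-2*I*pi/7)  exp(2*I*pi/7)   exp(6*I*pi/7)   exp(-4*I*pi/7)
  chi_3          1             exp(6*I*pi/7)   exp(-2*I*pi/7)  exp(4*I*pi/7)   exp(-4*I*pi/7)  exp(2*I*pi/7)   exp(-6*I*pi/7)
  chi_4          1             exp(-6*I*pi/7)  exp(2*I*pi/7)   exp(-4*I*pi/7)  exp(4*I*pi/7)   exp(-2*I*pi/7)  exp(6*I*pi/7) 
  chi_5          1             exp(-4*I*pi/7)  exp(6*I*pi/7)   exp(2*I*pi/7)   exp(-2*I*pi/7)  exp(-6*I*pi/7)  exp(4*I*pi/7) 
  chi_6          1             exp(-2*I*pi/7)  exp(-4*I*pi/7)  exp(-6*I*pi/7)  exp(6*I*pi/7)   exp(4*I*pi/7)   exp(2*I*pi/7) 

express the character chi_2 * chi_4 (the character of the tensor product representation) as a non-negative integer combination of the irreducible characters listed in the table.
chi_2 tensor chi_4 = chi_6 (all other irreducibles have multiplicity 0).

Argument: The character of a tensor product is the pointwise product (chi_2 * chi_4)(C) = chi_2(C) * chi_4(C):
  {0}: (1)*(1), {1}: (exp(4*I*pi/7))*(exp(-6*I*pi/7)), {2}: (exp(-6*I*pi/7))*(exp(2*I*pi/7)), {3}: (exp(-2*I*pi/7))*(exp(-4*I*pi/7)), {4}: (exp(2*I*pi/7))*(exp(4*I*pi/7)), {5}: (exp(6*I*pi/7))*(exp(-2*I*pi/7)), {6}: (exp(-4*I*pi/7))*(exp(6*I*pi/7))
so (chi_2 * chi_4) takes values
  {0} -> 1, {1} -> exp(-2*I*pi/7), {2} -> exp(-4*I*pi/7), {3} -> exp(-6*I*pi/7), {4} -> exp(6*I*pi/7), {5} -> exp(4*I*pi/7), {6} -> exp(2*I*pi/7).
Now take the inner product of this character with each irreducible chi from the table, <chi_2*chi_4, chi> = (1/7) sum_C |C| (chi_2*chi_4)(C) conj(chi(C)):
  <chi_2*chi_4, chi_0> = (1/7)[1*(1)*conj(1) + 1*(exp(-2*I*pi/7))*conj(1) + 1*(exp(-4*I*pi/7))*conj(1) + 1*(exp(-6*I*pi/7))*conj(1) + 1*(exp(6*I*pi/7))*conj(1) + 1*(exp(4*I*pi/7))*conj(1) + 1*(exp(2*I*pi/7))*conj(1)]
      = (1/7)[(1) + (exp(-2*I*pi/7)) + (exp(-4*I*pi/7)) + (exp(-6*I*pi/7)) + (exp(6*I*pi/7)) + (exp(4*I*pi/7)) + (exp(2*I*pi/7))] = 0/7 = 0
  <chi_2*chi_4, chi_1> = (1/7)[1*(1)*conj(1) + 1*(exp(-2*I*pi/7))*conj(exp(2*I*pi/7)) + 1*(exp(-4*I*pi/7))*conj(exp(4*I*pi/7)) + 1*(exp(-6*I*pi/7))*conj(exp(6*I*pi/7)) + 1*(exp(6*I*pi/7))*conj(exp(-6*I*pi/7)) + 1*(exp(4*I*pi/7))*conj(exp(-4*I*pi/7)) + 1*(exp(2*I*pi/7))*conj(exp(-2*I*pi/7))]
      = (1/7)[(1) + (exp(-4*I*pi/7)) + (exp(6*I*pi/7)) + (exp(2*I*pi/7)) + (exp(-2*I*pi/7)) + (exp(-6*I*pi/7)) + (exp(4*I*pi/7))] = 0/7 = 0
  <chi_2*chi_4, chi_2> = (1/7)[1*(1)*conj(1) + 1*(exp(-2*I*pi/7))*conj(exp(4*I*pi/7)) + 1*(exp(-4*I*pi/7))*conj(exp(-6*I*pi/7)) + 1*(exp(-6*I*pi/7))*conj(exp(-2*I*pi/7)) + 1*(exp(6*I*pi/7))*conj(exp(2*I*pi/7)) + 1*(exp(4*I*pi/7))*conj(exp(6*I*pi/7)) + 1*(exp(2*I*pi/7))*conj(exp(-4*I*pi/7))]
      = (1/7)[(1) + (exp(-6*I*pi/7)) + (exp(2*I*pi/7)) + (exp(-4*I*pi/7)) + (exp(4*I*pi/7)) + (exp(-2*I*pi/7)) + (exp(6*I*pi/7))] = 0/7 = 0
  <chi_2*chi_4, chi_3> = (1/7)[1*(1)*conj(1) + 1*(exp(-2*I*pi/7))*conj(exp(6*I*pi/7)) + 1*(exp(-4*I*pi/7))*conj(exp(-2*I*pi/7)) + 1*(exp(-6*I*pi/7))*conj(exp(4*I*pi/7)) + 1*(exp(6*I*pi/7))*conj(exp(-4*I*pi/7)) + 1*(exp(4*I*pi/7))*conj(exp(2*I*pi/7)) + 1*(exp(2*I*pi/7))*conj(exp(-6*I*pi/7))]
      = (1/7)[(1) + (exp(6*I*pi/7)) + (exp(-2*I*pi/7)) + (exp(4*I*pi/7)) + (exp(-4*I*pi/7)) + (exp(2*I*pi/7)) + (exp(-6*I*pi/7))] = 0/7 = 0
  <chi_2*chi_4, chi_4> = (1/7)[1*(1)*conj(1) + 1*(exp(-2*I*pi/7))*conj(exp(-6*I*pi/7)) + 1*(exp(-4*I*pi/7))*conj(exp(2*I*pi/7)) + 1*(exp(-6*I*pi/7))*conj(exp(-4*I*pi/7)) + 1*(exp(6*I*pi/7))*conj(exp(4*I*pi/7)) + 1*(exp(4*I*pi/7))*conj(exp(-2*I*pi/7)) + 1*(exp(2*I*pi/7))*conj(exp(6*I*pi/7))]
      = (1/7)[(1) + (exp(4*I*pi/7)) + (exp(-6*I*pi/7)) + (exp(-2*I*pi/7)) + (exp(2*I*pi/7)) + (exp(6*I*pi/7)) + (exp(-4*I*pi/7))] = 0/7 = 0
  <chi_2*chi_4, chi_5> = (1/7)[1*(1)*conj(1) + 1*(exp(-2*I*pi/7))*conj(exp(-4*I*pi/7)) + 1*(exp(-4*I*pi/7))*conj(exp(6*I*pi/7)) + 1*(exp(-6*I*pi/7))*conj(exp(2*I*pi/7)) + 1*(exp(6*I*pi/7))*conj(exp(-2*I*pi/7)) + 1*(exp(4*I*pi/7))*conj(exp(-6*I*pi/7)) + 1*(exp(2*I*pi/7))*conj(exp(4*I*pi/7))]
      = (1/7)[(1) + (exp(2*I*pi/7)) + (exp(4*I*pi/7)) + (exp(6*I*pi/7)) + (exp(-6*I*pi/7)) + (exp(-4*I*pi/7)) + (exp(-2*I*pi/7))] = 0/7 = 0
  <chi_2*chi_4, chi_6> = (1/7)[1*(1)*conj(1) + 1*(exp(-2*I*pi/7))*conj(exp(-2*I*pi/7)) + 1*(exp(-4*I*pi/7))*conj(exp(-4*I*pi/7)) + 1*(exp(-6*I*pi/7))*conj(exp(-6*I*pi/7)) + 1*(exp(6*I*pi/7))*conj(exp(6*I*pi/7)) + 1*(exp(4*I*pi/7))*conj(exp(4*I*pi/7)) + 1*(exp(2*I*pi/7))*conj(exp(2*I*pi/7))]
      = (1/7)[(1) + (1) + (1) + (1) + (1) + (1) + (1)] = 7/7 = 1
(Exp terms are combined using exp(i*s)*conj(exp(i*t)) = exp(i*(s-t)), and sums of them are collapsed using the identity that for every m > 1 the m distinct m-th roots of unity sum to 0, e.g. 1 + exp(2*I*pi/3) + exp(-2*I*pi/3) = 0.)
Hence the multiplicities are chi_6: 1. Dimension check: dim(chi_2)*dim(chi_4) = 1*1 = 1 and sum (mult * dim) = 1*1 = 1.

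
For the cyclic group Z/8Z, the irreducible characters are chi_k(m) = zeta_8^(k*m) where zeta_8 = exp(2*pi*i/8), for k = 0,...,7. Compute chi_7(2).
chi_7(2) = zeta_8^14 = -I

Explanation: chi_7(2) = zeta_8^(7*2) = zeta_8^14. Since zeta_8^8 = 1, this equals zeta_8^6 = exp(2*pi*i*6/8) = -I.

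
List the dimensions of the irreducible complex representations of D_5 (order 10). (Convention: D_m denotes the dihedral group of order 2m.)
Dimensions: 1, 1, 2, 2

Justification: There are 4 irreducibles (= number of conjugacy classes). Their dimensions d_i satisfy sum d_i^2 = |G| = 10: 1 + 1 + 4 + 4 = 10.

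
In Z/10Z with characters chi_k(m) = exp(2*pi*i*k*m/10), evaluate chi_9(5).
chi_9(5) = zeta_10^45 = -1

Explanation: chi_9(5) = zeta_10^(9*5) = zeta_10^45. Since zeta_10^10 = 1, this equals zeta_10^5 = exp(2*pi*i*5/10) = -1.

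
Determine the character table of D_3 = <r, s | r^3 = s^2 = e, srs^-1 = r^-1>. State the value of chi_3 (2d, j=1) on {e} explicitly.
Conjugacy classes: {e} of size 1, {r^1, r^2} of size 2, {s, sr, ..., sr^2} of size 3.
Character table:
  irrep \ class              {e} (size 1)  {r^1, r^2} (size 2)  {s, sr, ..., sr^2} (size 3)
  chi_1 (triv)               1             1                    1                          
  chi_2 (sign: r->1, s->-1)  1             1                    -1                         
  chi_3 (2d, j=1)            2             -1                   0                          

Spot check: chi_3 (2d, j=1) on {e} = 2.

Reasoning: D_3 has order 2*3 = 6 with 3 conjugacy classes, hence 3 irreducibles. Sum of squared dims 1 + 1 + 4 = 6 = |G|. Linear characters come from the abelianisation; the 2-dimensional irreps have character r^k -> 2*cos(2*pi*j*k/3), reflections -> 0.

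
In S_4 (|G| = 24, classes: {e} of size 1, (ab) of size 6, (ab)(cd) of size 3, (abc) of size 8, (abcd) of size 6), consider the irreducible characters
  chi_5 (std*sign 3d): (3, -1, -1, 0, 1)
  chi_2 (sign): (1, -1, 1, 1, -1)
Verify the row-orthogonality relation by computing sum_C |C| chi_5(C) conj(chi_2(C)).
Sum = 0; so <chi_5, chi_2> = 0 (distinct irreducibles are orthogonal).

Derivation: Compute term by term over conjugacy classes (|C| * chi_5(C) * conj(chi_2(C))):
  1*(3)*conj(1) + 6*(-1)*conj(-1) + 3*(-1)*conj(1) + 8*(0)*conj(1) + 6*(1)*conj(-1)
  = (3) + (6) + (-3) + (0) + (-6)
  = 0.
Dividing by |G| = 24 gives 0/24 = 0, matching the row-orthogonality relation <chi_5, chi_2> = [chi_5 = chi_2].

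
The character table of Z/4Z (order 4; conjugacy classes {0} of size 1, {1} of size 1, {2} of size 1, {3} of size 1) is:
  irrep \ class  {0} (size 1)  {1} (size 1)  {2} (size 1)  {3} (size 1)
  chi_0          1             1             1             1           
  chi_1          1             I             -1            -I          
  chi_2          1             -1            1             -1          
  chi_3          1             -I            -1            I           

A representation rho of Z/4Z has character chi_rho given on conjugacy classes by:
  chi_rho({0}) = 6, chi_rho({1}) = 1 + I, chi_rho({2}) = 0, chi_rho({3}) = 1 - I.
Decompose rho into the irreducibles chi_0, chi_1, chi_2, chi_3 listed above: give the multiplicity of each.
Multiplicities: chi_0: 2, chi_1: 2, chi_2: 1, chi_3: 1.

Reasoning: Use <chi_rho, chi> = (1/|G|) sum_C |C| * chi_rho(C) * conj(chi(C)) with |G| = 4 for each irreducible chi in the table:
  <chi_rho, chi_0> = (1/4)[1*(6)*conj(1) + 1*(1 + I)*conj(1) + 1*(0)*conj(1) + 1*(1 - I)*conj(1)]
      = (1/4)[(6) + (1 + I) + (0) + (1 - I)] = 8/4 = 2
  <chi_rho, chi_1> = (1/4)[1*(6)*conj(1) + 1*(1 + I)*conj(I) + 1*(0)*conj(-1) + 1*(1 - I)*conj(-I)]
      = (1/4)[(6) + (1 - I) + (0) + (1 + I)] = 8/4 = 2
  <chi_rho, chi_2> = (1/4)[1*(6)*conj(1) + 1*(1 + I)*conj(-1) + 1*(0)*conj(1) + 1*(1 - I)*conj(-1)]
      = (1/4)[(6) + (-1 - I) + (0) + (-1 + I)] = 4/4 = 1
  <chi_rho, chi_3> = (1/4)[1*(6)*conj(1) + 1*(1 + I)*conj(-I) + 1*(0)*conj(-1) + 1*(1 - I)*conj(I)]
      = (1/4)[(6) + (-1 + I) + (0) + (-1 - I)] = 4/4 = 1
(Exp terms are combined using exp(i*s)*conj(exp(i*t)) = exp(i*(s-t)), and sums of them are collapsed using the identity that for every m > 1 the m distinct m-th roots of unity sum to 0, e.g. 1 + exp(2*I*pi/3) + exp(-2*I*pi/3) = 0.)
Dimension check: dim(rho) = sum (mult * dim) = 2*1 + 2*1 + 1*1 + 1*1 = 6 = chi_rho(e) = 6.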